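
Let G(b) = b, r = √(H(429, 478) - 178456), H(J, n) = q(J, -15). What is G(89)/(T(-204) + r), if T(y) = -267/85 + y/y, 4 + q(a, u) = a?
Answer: -196690/183758157 - 643025*I*√178031/1286307099 ≈ -0.0010704 - 0.21093*I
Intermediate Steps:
q(a, u) = -4 + a
H(J, n) = -4 + J
T(y) = -182/85 (T(y) = -267*1/85 + 1 = -267/85 + 1 = -182/85)
r = I*√178031 (r = √((-4 + 429) - 178456) = √(425 - 178456) = √(-178031) = I*√178031 ≈ 421.94*I)
G(89)/(T(-204) + r) = 89/(-182/85 + I*√178031)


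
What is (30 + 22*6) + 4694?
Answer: 4856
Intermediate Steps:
(30 + 22*6) + 4694 = (30 + 132) + 4694 = 162 + 4694 = 4856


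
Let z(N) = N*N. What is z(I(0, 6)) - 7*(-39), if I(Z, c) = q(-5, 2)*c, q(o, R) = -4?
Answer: 849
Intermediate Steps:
I(Z, c) = -4*c
z(N) = N²
z(I(0, 6)) - 7*(-39) = (-4*6)² - 7*(-39) = (-24)² + 273 = 576 + 273 = 849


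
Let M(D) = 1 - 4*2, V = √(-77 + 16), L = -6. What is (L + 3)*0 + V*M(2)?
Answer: -7*I*√61 ≈ -54.672*I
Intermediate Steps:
V = I*√61 (V = √(-61) = I*√61 ≈ 7.8102*I)
M(D) = -7 (M(D) = 1 - 8 = -7)
(L + 3)*0 + V*M(2) = (-6 + 3)*0 + (I*√61)*(-7) = -3*0 - 7*I*√61 = 0 - 7*I*√61 = -7*I*√61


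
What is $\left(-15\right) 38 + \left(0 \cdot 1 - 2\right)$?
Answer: $-572$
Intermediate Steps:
$\left(-15\right) 38 + \left(0 \cdot 1 - 2\right) = -570 + \left(0 - 2\right) = -570 - 2 = -572$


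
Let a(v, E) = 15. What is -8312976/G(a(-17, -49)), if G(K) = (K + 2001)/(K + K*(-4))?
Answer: 371115/2 ≈ 1.8556e+5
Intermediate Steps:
G(K) = -(2001 + K)/(3*K) (G(K) = (2001 + K)/(K - 4*K) = (2001 + K)/((-3*K)) = (2001 + K)*(-1/(3*K)) = -(2001 + K)/(3*K))
-8312976/G(a(-17, -49)) = -8312976*45/(-2001 - 1*15) = -8312976*45/(-2001 - 15) = -8312976/((⅓)*(1/15)*(-2016)) = -8312976/(-224/5) = -8312976*(-5/224) = 371115/2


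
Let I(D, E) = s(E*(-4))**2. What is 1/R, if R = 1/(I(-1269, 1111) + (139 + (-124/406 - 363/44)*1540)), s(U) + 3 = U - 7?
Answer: 574927310/29 ≈ 1.9825e+7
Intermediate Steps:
s(U) = -10 + U (s(U) = -3 + (U - 7) = -3 + (-7 + U) = -10 + U)
I(D, E) = (-10 - 4*E)**2 (I(D, E) = (-10 + E*(-4))**2 = (-10 - 4*E)**2)
R = 29/574927310 (R = 1/(4*(5 + 2*1111)**2 + (139 + (-124/406 - 363/44)*1540)) = 1/(4*(5 + 2222)**2 + (139 + (-124*1/406 - 363*1/44)*1540)) = 1/(4*2227**2 + (139 + (-62/203 - 33/4)*1540)) = 1/(4*4959529 + (139 - 6947/812*1540)) = 1/(19838116 + (139 - 382085/29)) = 1/(19838116 - 378054/29) = 1/(574927310/29) = 29/574927310 ≈ 5.0441e-8)
1/R = 1/(29/574927310) = 574927310/29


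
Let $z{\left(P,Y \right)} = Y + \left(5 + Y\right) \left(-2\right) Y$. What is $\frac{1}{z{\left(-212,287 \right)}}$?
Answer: $- \frac{1}{167321} \approx -5.9765 \cdot 10^{-6}$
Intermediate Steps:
$z{\left(P,Y \right)} = Y + Y \left(-10 - 2 Y\right)$ ($z{\left(P,Y \right)} = Y + \left(-10 - 2 Y\right) Y = Y + Y \left(-10 - 2 Y\right)$)
$\frac{1}{z{\left(-212,287 \right)}} = \frac{1}{\left(-1\right) 287 \left(9 + 2 \cdot 287\right)} = \frac{1}{\left(-1\right) 287 \left(9 + 574\right)} = \frac{1}{\left(-1\right) 287 \cdot 583} = \frac{1}{-167321} = - \frac{1}{167321}$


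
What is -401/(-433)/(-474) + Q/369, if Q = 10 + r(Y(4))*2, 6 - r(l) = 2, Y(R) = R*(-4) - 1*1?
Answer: 394043/8414922 ≈ 0.046827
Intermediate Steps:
Y(R) = -1 - 4*R (Y(R) = -4*R - 1 = -1 - 4*R)
r(l) = 4 (r(l) = 6 - 1*2 = 6 - 2 = 4)
Q = 18 (Q = 10 + 4*2 = 10 + 8 = 18)
-401/(-433)/(-474) + Q/369 = -401/(-433)/(-474) + 18/369 = -401*(-1/433)*(-1/474) + 18*(1/369) = (401/433)*(-1/474) + 2/41 = -401/205242 + 2/41 = 394043/8414922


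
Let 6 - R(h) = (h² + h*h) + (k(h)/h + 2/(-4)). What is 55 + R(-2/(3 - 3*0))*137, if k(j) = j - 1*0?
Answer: 12361/18 ≈ 686.72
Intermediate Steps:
k(j) = j (k(j) = j + 0 = j)
R(h) = 11/2 - 2*h² (R(h) = 6 - ((h² + h*h) + (h/h + 2/(-4))) = 6 - ((h² + h²) + (1 + 2*(-¼))) = 6 - (2*h² + (1 - ½)) = 6 - (2*h² + ½) = 6 - (½ + 2*h²) = 6 + (-½ - 2*h²) = 11/2 - 2*h²)
55 + R(-2/(3 - 3*0))*137 = 55 + (11/2 - 2*4/(3 - 3*0)²)*137 = 55 + (11/2 - 2*4/(3 + 0)²)*137 = 55 + (11/2 - 2*(-2/3)²)*137 = 55 + (11/2 - 2*(-2*⅓)²)*137 = 55 + (11/2 - 2*(-⅔)²)*137 = 55 + (11/2 - 2*4/9)*137 = 55 + (11/2 - 8/9)*137 = 55 + (83/18)*137 = 55 + 11371/18 = 12361/18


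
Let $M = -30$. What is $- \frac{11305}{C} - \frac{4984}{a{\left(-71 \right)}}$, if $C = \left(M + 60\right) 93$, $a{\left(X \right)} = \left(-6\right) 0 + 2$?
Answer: $- \frac{1392797}{558} \approx -2496.1$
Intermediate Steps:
$a{\left(X \right)} = 2$ ($a{\left(X \right)} = 0 + 2 = 2$)
$C = 2790$ ($C = \left(-30 + 60\right) 93 = 30 \cdot 93 = 2790$)
$- \frac{11305}{C} - \frac{4984}{a{\left(-71 \right)}} = - \frac{11305}{2790} - \frac{4984}{2} = \left(-11305\right) \frac{1}{2790} - 2492 = - \frac{2261}{558} - 2492 = - \frac{1392797}{558}$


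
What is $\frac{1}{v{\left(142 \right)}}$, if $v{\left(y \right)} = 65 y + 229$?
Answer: $\frac{1}{9459} \approx 0.00010572$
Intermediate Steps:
$v{\left(y \right)} = 229 + 65 y$
$\frac{1}{v{\left(142 \right)}} = \frac{1}{229 + 65 \cdot 142} = \frac{1}{229 + 9230} = \frac{1}{9459}$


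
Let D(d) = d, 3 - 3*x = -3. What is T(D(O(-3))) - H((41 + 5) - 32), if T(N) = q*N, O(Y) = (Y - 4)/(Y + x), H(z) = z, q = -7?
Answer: -63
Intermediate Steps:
x = 2 (x = 1 - ⅓*(-3) = 1 + 1 = 2)
O(Y) = (-4 + Y)/(2 + Y) (O(Y) = (Y - 4)/(Y + 2) = (-4 + Y)/(2 + Y))
T(N) = -7*N
T(D(O(-3))) - H((41 + 5) - 32) = -7*(-4 - 3)/(2 - 3) - ((41 + 5) - 32) = -7*(-7)/(-1) - (46 - 32) = -(-7)*(-7) - 1*14 = -7*7 - 14 = -49 - 14 = -63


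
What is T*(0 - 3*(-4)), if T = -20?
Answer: -240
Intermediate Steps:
T*(0 - 3*(-4)) = -20*(0 - 3*(-4)) = -20*(0 + 12) = -20*12 = -240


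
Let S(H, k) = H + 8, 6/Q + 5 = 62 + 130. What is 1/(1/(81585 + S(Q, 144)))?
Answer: 15257897/187 ≈ 81593.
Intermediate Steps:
Q = 6/187 (Q = 6/(-5 + (62 + 130)) = 6/(-5 + 192) = 6/187 ≈ 0.032086)
S(H, k) = 8 + H
1/(1/(81585 + S(Q, 144))) = 1/(1/(81585 + (8 + 6/187))) = 1/(1/(81585 + 1502/187)) = 1/(1/(15257897/187)) = 1/(187/15257897) = 15257897/187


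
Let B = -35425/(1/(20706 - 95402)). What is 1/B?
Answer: 1/2646105800 ≈ 3.7791e-10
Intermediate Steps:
B = 2646105800 (B = -35425/(1/(-74696)) = -35425/(-1/74696) = -35425*(-74696) = 2646105800)
1/B = 1/2646105800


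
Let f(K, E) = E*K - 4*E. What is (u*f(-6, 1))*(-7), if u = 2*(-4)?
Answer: -560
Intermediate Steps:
f(K, E) = -4*E + E*K
u = -8
(u*f(-6, 1))*(-7) = -8*(-4 - 6)*(-7) = -8*(-10)*(-7) = 80*(-7) = -560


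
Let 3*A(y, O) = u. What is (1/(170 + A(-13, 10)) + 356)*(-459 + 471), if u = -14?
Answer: 529737/124 ≈ 4272.1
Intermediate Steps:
A(y, O) = -14/3 (A(y, O) = (⅓)*(-14) = -14/3)
(1/(170 + A(-13, 10)) + 356)*(-459 + 471) = (1/(170 - 14/3) + 356)*(-459 + 471) = (1/(496/3) + 356)*12 = (3/496 + 356)*12 = (176579/496)*12 = 529737/124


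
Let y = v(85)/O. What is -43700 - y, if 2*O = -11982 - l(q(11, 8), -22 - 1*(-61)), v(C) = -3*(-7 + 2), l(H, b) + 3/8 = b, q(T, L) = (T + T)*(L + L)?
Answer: -280160684/6411 ≈ -43700.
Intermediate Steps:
q(T, L) = 4*L*T (q(T, L) = (2*T)*(2*L) = 4*L*T)
l(H, b) = -3/8 + b
v(C) = 15 (v(C) = -3*(-5) = 15)
O = -96165/16 (O = (-11982 - (-3/8 + (-22 - 1*(-61))))/2 = (-11982 - (-3/8 + (-22 + 61)))/2 = (-11982 - (-3/8 + 39))/2 = (-11982 - 1*309/8)/2 = (-11982 - 309/8)/2 = (1/2)*(-96165/8) = -96165/16 ≈ -6010.3)
y = -16/6411 (y = 15/(-96165/16) = 15*(-16/96165) = -16/6411 ≈ -0.0024957)
-43700 - y = -43700 - 1*(-16/6411) = -43700 + 16/6411 = -280160684/6411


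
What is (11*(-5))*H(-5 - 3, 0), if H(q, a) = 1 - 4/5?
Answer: -11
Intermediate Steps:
H(q, a) = 1/5 (H(q, a) = 1 + (1/5)*(-4) = 1 - 4/5 = 1/5)
(11*(-5))*H(-5 - 3, 0) = (11*(-5))*(1/5) = -55*1/5 = -11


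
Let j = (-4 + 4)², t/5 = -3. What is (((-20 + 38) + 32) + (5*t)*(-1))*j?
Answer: 0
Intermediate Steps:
t = -15 (t = 5*(-3) = -15)
j = 0 (j = 0² = 0)
(((-20 + 38) + 32) + (5*t)*(-1))*j = (((-20 + 38) + 32) + (5*(-15))*(-1))*0 = ((18 + 32) - 75*(-1))*0 = (50 + 75)*0 = 125*0 = 0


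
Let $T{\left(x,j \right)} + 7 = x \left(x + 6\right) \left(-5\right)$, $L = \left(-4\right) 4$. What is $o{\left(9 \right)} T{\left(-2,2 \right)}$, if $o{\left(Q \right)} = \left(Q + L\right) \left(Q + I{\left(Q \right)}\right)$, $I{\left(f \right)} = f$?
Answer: $-4158$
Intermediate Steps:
$L = -16$
$T{\left(x,j \right)} = -7 + x \left(-30 - 5 x\right)$ ($T{\left(x,j \right)} = -7 + x \left(x + 6\right) \left(-5\right) = -7 + x \left(6 + x\right) \left(-5\right) = -7 + x \left(-30 - 5 x\right)$)
$o{\left(Q \right)} = 2 Q \left(-16 + Q\right)$ ($o{\left(Q \right)} = \left(Q - 16\right) \left(Q + Q\right) = \left(-16 + Q\right) 2 Q = 2 Q \left(-16 + Q\right)$)
$o{\left(9 \right)} T{\left(-2,2 \right)} = 2 \cdot 9 \left(-16 + 9\right) \left(-7 - -60 - 5 \left(-2\right)^{2}\right) = 2 \cdot 9 \left(-7\right) \left(-7 + 60 - 20\right) = - 126 \left(-7 + 60 - 20\right) = \left(-126\right) 33 = -4158$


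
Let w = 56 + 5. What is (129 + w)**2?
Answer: 36100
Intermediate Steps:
w = 61
(129 + w)**2 = (129 + 61)**2 = 190**2 = 36100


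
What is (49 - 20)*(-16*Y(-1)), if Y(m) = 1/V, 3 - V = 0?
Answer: -464/3 ≈ -154.67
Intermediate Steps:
V = 3 (V = 3 - 1*0 = 3 + 0 = 3)
Y(m) = ⅓ (Y(m) = 1/3 = ⅓)
(49 - 20)*(-16*Y(-1)) = (49 - 20)*(-16*⅓) = 29*(-16/3) = -464/3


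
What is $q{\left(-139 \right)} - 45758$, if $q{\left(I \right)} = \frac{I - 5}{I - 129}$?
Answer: $- \frac{3065750}{67} \approx -45757.0$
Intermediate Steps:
$q{\left(I \right)} = \frac{-5 + I}{-129 + I}$
$q{\left(-139 \right)} - 45758 = \frac{-5 - 139}{-129 - 139} - 45758 = \frac{1}{-268} \left(-144\right) - 45758 = \left(- \frac{1}{268}\right) \left(-144\right) - 45758 = \frac{36}{67} - 45758 = - \frac{3065750}{67}$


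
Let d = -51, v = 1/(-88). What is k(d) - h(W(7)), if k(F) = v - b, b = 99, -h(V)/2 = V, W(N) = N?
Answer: -7481/88 ≈ -85.011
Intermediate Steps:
h(V) = -2*V
v = -1/88 ≈ -0.011364
k(F) = -8713/88 (k(F) = -1/88 - 1*99 = -1/88 - 99 = -8713/88)
k(d) - h(W(7)) = -8713/88 - (-2)*7 = -8713/88 - 1*(-14) = -8713/88 + 14 = -7481/88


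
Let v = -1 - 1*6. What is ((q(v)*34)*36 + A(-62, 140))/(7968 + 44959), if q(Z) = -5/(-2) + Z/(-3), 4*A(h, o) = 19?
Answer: 23683/211708 ≈ 0.11187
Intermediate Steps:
A(h, o) = 19/4 (A(h, o) = (¼)*19 = 19/4)
v = -7 (v = -1 - 6 = -7)
q(Z) = 5/2 - Z/3 (q(Z) = -5*(-½) + Z*(-⅓) = 5/2 - Z/3)
((q(v)*34)*36 + A(-62, 140))/(7968 + 44959) = (((5/2 - ⅓*(-7))*34)*36 + 19/4)/(7968 + 44959) = (((5/2 + 7/3)*34)*36 + 19/4)/52927 = (((29/6)*34)*36 + 19/4)*(1/52927) = ((493/3)*36 + 19/4)*(1/52927) = (5916 + 19/4)*(1/52927) = (23683/4)*(1/52927) = 23683/211708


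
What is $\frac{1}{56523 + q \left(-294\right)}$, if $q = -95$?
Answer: $\frac{1}{84453} \approx 1.1841 \cdot 10^{-5}$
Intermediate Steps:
$\frac{1}{56523 + q \left(-294\right)} = \frac{1}{56523 - -27930} = \frac{1}{56523 + 27930} = \frac{1}{84453}$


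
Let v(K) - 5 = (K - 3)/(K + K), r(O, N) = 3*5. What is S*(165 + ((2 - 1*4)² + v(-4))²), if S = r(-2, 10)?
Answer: 252015/64 ≈ 3937.7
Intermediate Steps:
r(O, N) = 15
S = 15
v(K) = 5 + (-3 + K)/(2*K) (v(K) = 5 + (K - 3)/(K + K) = 5 + (-3 + K)/((2*K)) = 5 + (-3 + K)*(1/(2*K)) = 5 + (-3 + K)/(2*K))
S*(165 + ((2 - 1*4)² + v(-4))²) = 15*(165 + ((2 - 1*4)² + (½)*(-3 + 11*(-4))/(-4))²) = 15*(165 + ((2 - 4)² + (½)*(-¼)*(-3 - 44))²) = 15*(165 + ((-2)² + (½)*(-¼)*(-47))²) = 15*(165 + (4 + 47/8)²) = 15*(165 + (79/8)²) = 15*(165 + 6241/64) = 15*(16801/64) = 252015/64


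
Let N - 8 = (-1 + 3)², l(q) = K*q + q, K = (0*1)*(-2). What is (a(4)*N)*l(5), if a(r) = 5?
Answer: 300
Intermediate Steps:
K = 0 (K = 0*(-2) = 0)
l(q) = q (l(q) = 0*q + q = 0 + q = q)
N = 12 (N = 8 + (-1 + 3)² = 8 + 2² = 8 + 4 = 12)
(a(4)*N)*l(5) = (5*12)*5 = 60*5 = 300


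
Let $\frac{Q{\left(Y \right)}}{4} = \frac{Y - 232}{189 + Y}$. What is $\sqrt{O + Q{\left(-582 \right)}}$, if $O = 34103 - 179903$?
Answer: $\frac{4 i \sqrt{1407336537}}{393} \approx 381.83 i$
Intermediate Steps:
$O = -145800$ ($O = 34103 - 179903 = -145800$)
$Q{\left(Y \right)} = \frac{4 \left(-232 + Y\right)}{189 + Y}$ ($Q{\left(Y \right)} = 4 \frac{Y - 232}{189 + Y} = 4 \frac{-232 + Y}{189 + Y} = \frac{4 \left(-232 + Y\right)}{189 + Y}$)
$\sqrt{O + Q{\left(-582 \right)}} = \sqrt{-145800 + \frac{4 \left(-232 - 582\right)}{189 - 582}} = \sqrt{-145800 + 4 \frac{1}{-393} \left(-814\right)} = \sqrt{-145800 + 4 \left(- \frac{1}{393}\right) \left(-814\right)} = \sqrt{-145800 + \frac{3256}{393}} = \sqrt{- \frac{57296144}{393}} = \frac{4 i \sqrt{1407336537}}{393}$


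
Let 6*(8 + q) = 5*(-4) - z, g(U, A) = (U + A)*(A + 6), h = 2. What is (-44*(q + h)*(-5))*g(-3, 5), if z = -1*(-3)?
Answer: -142780/3 ≈ -47593.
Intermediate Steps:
g(U, A) = (6 + A)*(A + U) (g(U, A) = (A + U)*(6 + A) = (6 + A)*(A + U))
z = 3
q = -71/6 (q = -8 + (5*(-4) - 1*3)/6 = -8 + (-20 - 3)/6 = -8 + (⅙)*(-23) = -8 - 23/6 = -71/6 ≈ -11.833)
(-44*(q + h)*(-5))*g(-3, 5) = (-44*(-71/6 + 2)*(-5))*(5² + 6*5 + 6*(-3) + 5*(-3)) = (-(-1298)*(-5)/3)*(25 + 30 - 18 - 15) = -44*295/6*22 = -6490/3*22 = -142780/3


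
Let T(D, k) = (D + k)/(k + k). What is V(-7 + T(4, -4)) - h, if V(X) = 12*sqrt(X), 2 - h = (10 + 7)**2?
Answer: 287 + 12*I*sqrt(7) ≈ 287.0 + 31.749*I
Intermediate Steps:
h = -287 (h = 2 - (10 + 7)**2 = 2 - 1*17**2 = 2 - 1*289 = 2 - 289 = -287)
T(D, k) = (D + k)/(2*k) (T(D, k) = (D + k)/((2*k)) = (D + k)*(1/(2*k)) = (D + k)/(2*k))
V(-7 + T(4, -4)) - h = 12*sqrt(-7 + (1/2)*(4 - 4)/(-4)) - 1*(-287) = 12*sqrt(-7 + (1/2)*(-1/4)*0) + 287 = 12*sqrt(-7 + 0) + 287 = 12*sqrt(-7) + 287 = 12*(I*sqrt(7)) + 287 = 12*I*sqrt(7) + 287 = 287 + 12*I*sqrt(7)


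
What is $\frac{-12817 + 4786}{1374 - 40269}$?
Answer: $\frac{2677}{12965} \approx 0.20648$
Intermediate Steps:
$\frac{-12817 + 4786}{1374 - 40269} = - \frac{8031}{-38895} = \left(-8031\right) \left(- \frac{1}{38895}\right) = \frac{2677}{12965}$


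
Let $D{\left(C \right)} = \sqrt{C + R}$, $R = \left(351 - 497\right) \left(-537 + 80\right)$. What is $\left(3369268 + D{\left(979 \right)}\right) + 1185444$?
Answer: $4554712 + \sqrt{67701} \approx 4.555 \cdot 10^{6}$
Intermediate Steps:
$R = 66722$ ($R = \left(-146\right) \left(-457\right) = 66722$)
$D{\left(C \right)} = \sqrt{66722 + C}$ ($D{\left(C \right)} = \sqrt{C + 66722} = \sqrt{66722 + C}$)
$\left(3369268 + D{\left(979 \right)}\right) + 1185444 = \left(3369268 + \sqrt{66722 + 979}\right) + 1185444 = \left(3369268 + \sqrt{67701}\right) + 1185444 = 4554712 + \sqrt{67701}$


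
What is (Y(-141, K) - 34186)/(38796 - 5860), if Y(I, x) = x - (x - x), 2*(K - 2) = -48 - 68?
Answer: -17121/16468 ≈ -1.0397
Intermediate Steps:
K = -56 (K = 2 + (-48 - 68)/2 = 2 + (1/2)*(-116) = 2 - 58 = -56)
Y(I, x) = x (Y(I, x) = x - 1*0 = x + 0 = x)
(Y(-141, K) - 34186)/(38796 - 5860) = (-56 - 34186)/(38796 - 5860) = -34242/32936 = -34242*1/32936 = -17121/16468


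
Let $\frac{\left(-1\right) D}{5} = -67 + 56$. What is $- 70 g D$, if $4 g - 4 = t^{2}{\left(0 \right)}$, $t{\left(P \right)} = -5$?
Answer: $- \frac{55825}{2} \approx -27913.0$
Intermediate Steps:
$g = \frac{29}{4}$ ($g = 1 + \frac{\left(-5\right)^{2}}{4} = 1 + \frac{1}{4} \cdot 25 = 1 + \frac{25}{4} = \frac{29}{4} \approx 7.25$)
$D = 55$ ($D = - 5 \left(-67 + 56\right) = \left(-5\right) \left(-11\right) = 55$)
$- 70 g D = \left(-70\right) \frac{29}{4} \cdot 55 = \left(- \frac{1015}{2}\right) 55 = - \frac{55825}{2}$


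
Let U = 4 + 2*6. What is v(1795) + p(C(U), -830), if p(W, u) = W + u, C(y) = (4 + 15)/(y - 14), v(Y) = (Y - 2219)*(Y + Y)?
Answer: -3045961/2 ≈ -1.5230e+6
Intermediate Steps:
v(Y) = 2*Y*(-2219 + Y) (v(Y) = (-2219 + Y)*(2*Y) = 2*Y*(-2219 + Y))
U = 16 (U = 4 + 12 = 16)
C(y) = 19/(-14 + y)
v(1795) + p(C(U), -830) = 2*1795*(-2219 + 1795) + (19/(-14 + 16) - 830) = 2*1795*(-424) + (19/2 - 830) = -1522160 + (19*(½) - 830) = -1522160 + (19/2 - 830) = -1522160 - 1641/2 = -3045961/2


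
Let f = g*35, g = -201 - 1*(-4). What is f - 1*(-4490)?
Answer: -2405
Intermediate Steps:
g = -197 (g = -201 + 4 = -197)
f = -6895 (f = -197*35 = -6895)
f - 1*(-4490) = -6895 - 1*(-4490) = -6895 + 4490 = -2405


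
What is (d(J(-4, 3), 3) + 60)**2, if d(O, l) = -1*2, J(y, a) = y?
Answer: 3364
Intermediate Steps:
d(O, l) = -2
(d(J(-4, 3), 3) + 60)**2 = (-2 + 60)**2 = 58**2 = 3364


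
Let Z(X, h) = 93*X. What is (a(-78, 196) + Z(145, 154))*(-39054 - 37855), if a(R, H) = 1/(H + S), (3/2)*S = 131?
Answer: -881550415977/850 ≈ -1.0371e+9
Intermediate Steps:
S = 262/3 (S = (⅔)*131 = 262/3 ≈ 87.333)
a(R, H) = 1/(262/3 + H) (a(R, H) = 1/(H + 262/3) = 1/(262/3 + H))
(a(-78, 196) + Z(145, 154))*(-39054 - 37855) = (3/(262 + 3*196) + 93*145)*(-39054 - 37855) = (3/(262 + 588) + 13485)*(-76909) = (3/850 + 13485)*(-76909) = (11462253/850)*(-76909) = -881550415977/850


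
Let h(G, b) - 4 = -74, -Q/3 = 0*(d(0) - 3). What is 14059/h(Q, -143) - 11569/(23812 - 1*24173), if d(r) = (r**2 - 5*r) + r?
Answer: -4265469/25270 ≈ -168.80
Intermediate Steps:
d(r) = r**2 - 4*r
Q = 0 (Q = -0*(0*(-4 + 0) - 3) = -0*(0*(-4) - 3) = -0*(0 - 3) = -0*(-3) = -3*0 = 0)
h(G, b) = -70 (h(G, b) = 4 - 74 = -70)
14059/h(Q, -143) - 11569/(23812 - 1*24173) = 14059/(-70) - 11569/(23812 - 1*24173) = 14059*(-1/70) - 11569/(23812 - 24173) = -14059/70 - 11569/(-361) = -14059/70 - 11569*(-1/361) = -14059/70 + 11569/361 = -4265469/25270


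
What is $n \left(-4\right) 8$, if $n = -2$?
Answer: $64$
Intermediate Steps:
$n \left(-4\right) 8 = \left(-2\right) \left(-4\right) 8 = 8 \cdot 8 = 64$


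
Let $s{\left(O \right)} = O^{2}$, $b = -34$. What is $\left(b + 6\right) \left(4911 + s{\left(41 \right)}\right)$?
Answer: $-184576$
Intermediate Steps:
$\left(b + 6\right) \left(4911 + s{\left(41 \right)}\right) = \left(-34 + 6\right) \left(4911 + 41^{2}\right) = - 28 \left(4911 + 1681\right) = \left(-28\right) 6592 = -184576$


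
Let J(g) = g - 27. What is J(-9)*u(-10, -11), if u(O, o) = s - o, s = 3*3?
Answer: -720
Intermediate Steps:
J(g) = -27 + g
s = 9
u(O, o) = 9 - o
J(-9)*u(-10, -11) = (-27 - 9)*(9 - 1*(-11)) = -36*(9 + 11) = -36*20 = -720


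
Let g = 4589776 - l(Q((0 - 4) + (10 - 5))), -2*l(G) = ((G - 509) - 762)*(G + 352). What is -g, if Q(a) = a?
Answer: -4365621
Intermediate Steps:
l(G) = -(-1271 + G)*(352 + G)/2 (l(G) = -((G - 509) - 762)*(G + 352)/2 = -((-509 + G) - 762)*(352 + G)/2 = -(-1271 + G)*(352 + G)/2)
g = 4365621 (g = 4589776 - (223696 - ((0 - 4) + (10 - 5))²/2 + 919*((0 - 4) + (10 - 5))/2) = 4589776 - (223696 - (-4 + 5)²/2 + 919*(-4 + 5)/2) = 4589776 - (223696 - ½*1² + (919/2)*1) = 4589776 - (223696 - ½*1 + 919/2) = 4589776 - (223696 - ½ + 919/2) = 4589776 - 1*224155 = 4589776 - 224155 = 4365621)
-g = -1*4365621 = -4365621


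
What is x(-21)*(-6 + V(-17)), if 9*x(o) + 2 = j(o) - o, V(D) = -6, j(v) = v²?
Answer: -1840/3 ≈ -613.33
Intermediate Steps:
x(o) = -2/9 - o/9 + o²/9 (x(o) = -2/9 + (o² - o)/9 = -2/9 + (-o/9 + o²/9) = -2/9 - o/9 + o²/9)
x(-21)*(-6 + V(-17)) = (-2/9 - ⅑*(-21) + (⅑)*(-21)²)*(-6 - 6) = (-2/9 + 7/3 + (⅑)*441)*(-12) = (-2/9 + 7/3 + 49)*(-12) = (460/9)*(-12) = -1840/3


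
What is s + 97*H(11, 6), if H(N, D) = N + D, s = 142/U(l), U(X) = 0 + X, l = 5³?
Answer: 206267/125 ≈ 1650.1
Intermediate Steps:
l = 125
U(X) = X
s = 142/125 ≈ 1.1360
H(N, D) = D + N
s + 97*H(11, 6) = 142/125 + 97*(6 + 11) = 142/125 + 97*17 = 142/125 + 1649 = 206267/125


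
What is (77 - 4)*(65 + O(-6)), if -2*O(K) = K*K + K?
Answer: 3650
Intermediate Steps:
O(K) = -K/2 - K²/2 (O(K) = -(K*K + K)/2 = -(K² + K)/2 = -(K + K²)/2 = -K/2 - K²/2)
(77 - 4)*(65 + O(-6)) = (77 - 4)*(65 - ½*(-6)*(1 - 6)) = 73*(65 - ½*(-6)*(-5)) = 73*(65 - 15) = 73*50 = 3650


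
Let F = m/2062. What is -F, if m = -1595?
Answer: 1595/2062 ≈ 0.77352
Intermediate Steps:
F = -1595/2062 ≈ -0.77352
-F = -1*(-1595/2062) = 1595/2062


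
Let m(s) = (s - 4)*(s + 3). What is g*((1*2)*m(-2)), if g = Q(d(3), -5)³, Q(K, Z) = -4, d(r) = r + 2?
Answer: 768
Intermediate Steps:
d(r) = 2 + r
m(s) = (-4 + s)*(3 + s)
g = -64 (g = (-4)³ = -64)
g*((1*2)*m(-2)) = -64*1*2*(-12 + (-2)² - 1*(-2)) = -128*(-12 + 4 + 2) = -128*(-6) = -64*(-12) = 768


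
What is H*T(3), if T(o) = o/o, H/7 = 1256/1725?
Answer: 8792/1725 ≈ 5.0968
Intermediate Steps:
H = 8792/1725 (H = 7*(1256/1725) = 8792/1725 ≈ 5.0968)
T(o) = 1
H*T(3) = (8792/1725)*1 = 8792/1725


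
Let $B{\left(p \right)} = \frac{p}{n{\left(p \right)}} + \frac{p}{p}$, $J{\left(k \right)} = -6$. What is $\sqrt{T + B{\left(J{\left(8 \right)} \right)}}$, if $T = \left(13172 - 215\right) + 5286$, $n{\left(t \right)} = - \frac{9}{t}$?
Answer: $8 \sqrt{285} \approx 135.06$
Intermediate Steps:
$B{\left(p \right)} = 1 - \frac{p^{2}}{9}$ ($B{\left(p \right)} = \frac{p}{\left(-9\right) \frac{1}{p}} + \frac{p}{p} = p \left(- \frac{p}{9}\right) + 1 = - \frac{p^{2}}{9} + 1 = 1 - \frac{p^{2}}{9}$)
$T = 18243$ ($T = 12957 + 5286 = 18243$)
$\sqrt{T + B{\left(J{\left(8 \right)} \right)}} = \sqrt{18243 + \left(1 - \frac{\left(-6\right)^{2}}{9}\right)} = \sqrt{18243 + \left(1 - 4\right)} = \sqrt{18243 - 3} = \sqrt{18240} = 8 \sqrt{285}$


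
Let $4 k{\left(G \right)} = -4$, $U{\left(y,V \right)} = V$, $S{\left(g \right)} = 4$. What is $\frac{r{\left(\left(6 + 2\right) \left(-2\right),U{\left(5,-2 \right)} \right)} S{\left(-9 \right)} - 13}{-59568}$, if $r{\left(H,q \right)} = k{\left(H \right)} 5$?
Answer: $\frac{11}{19856} \approx 0.00055399$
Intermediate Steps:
$k{\left(G \right)} = -1$ ($k{\left(G \right)} = \frac{1}{4} \left(-4\right) = -1$)
$r{\left(H,q \right)} = -5$ ($r{\left(H,q \right)} = \left(-1\right) 5 = -5$)
$\frac{r{\left(\left(6 + 2\right) \left(-2\right),U{\left(5,-2 \right)} \right)} S{\left(-9 \right)} - 13}{-59568} = \frac{\left(-5\right) 4 - 13}{-59568} = \left(-20 - 13\right) \left(- \frac{1}{59568}\right) = \left(-33\right) \left(- \frac{1}{59568}\right) = \frac{11}{19856}$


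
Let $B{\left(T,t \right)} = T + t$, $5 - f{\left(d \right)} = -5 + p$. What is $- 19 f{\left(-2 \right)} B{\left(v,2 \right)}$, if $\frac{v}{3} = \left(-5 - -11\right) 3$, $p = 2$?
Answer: $-8512$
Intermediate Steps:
$f{\left(d \right)} = 8$ ($f{\left(d \right)} = 5 - \left(-5 + 2\right) = 5 - -3 = 5 + 3 = 8$)
$v = 54$ ($v = 3 \left(-5 - -11\right) 3 = 3 \left(-5 + \left(-5 + 16\right)\right) 3 = 3 \left(-5 + 11\right) 3 = 3 \cdot 6 \cdot 3 = 3 \cdot 18 = 54$)
$- 19 f{\left(-2 \right)} B{\left(v,2 \right)} = \left(-19\right) 8 \left(54 + 2\right) = \left(-152\right) 56 = -8512$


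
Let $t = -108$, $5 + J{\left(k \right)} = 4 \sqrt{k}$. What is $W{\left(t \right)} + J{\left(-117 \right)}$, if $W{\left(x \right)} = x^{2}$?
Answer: $11659 + 12 i \sqrt{13} \approx 11659.0 + 43.267 i$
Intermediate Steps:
$J{\left(k \right)} = -5 + 4 \sqrt{k}$
$W{\left(t \right)} + J{\left(-117 \right)} = \left(-108\right)^{2} - \left(5 - 4 \sqrt{-117}\right) = 11664 - \left(5 - 4 \cdot 3 i \sqrt{13}\right) = 11664 - \left(5 - 12 i \sqrt{13}\right) = 11659 + 12 i \sqrt{13}$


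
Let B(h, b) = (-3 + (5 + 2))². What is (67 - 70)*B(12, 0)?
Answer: -48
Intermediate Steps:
B(h, b) = 16 (B(h, b) = (-3 + 7)² = 4² = 16)
(67 - 70)*B(12, 0) = (67 - 70)*16 = -3*16 = -48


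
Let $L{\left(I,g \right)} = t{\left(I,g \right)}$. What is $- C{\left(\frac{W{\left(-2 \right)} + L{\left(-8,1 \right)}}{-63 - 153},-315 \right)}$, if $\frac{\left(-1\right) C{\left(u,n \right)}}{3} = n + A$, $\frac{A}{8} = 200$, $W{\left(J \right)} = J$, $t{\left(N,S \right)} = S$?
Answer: $3855$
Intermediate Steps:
$L{\left(I,g \right)} = g$
$A = 1600$ ($A = 8 \cdot 200 = 1600$)
$C{\left(u,n \right)} = -4800 - 3 n$ ($C{\left(u,n \right)} = - 3 \left(n + 1600\right) = - 3 \left(1600 + n\right) = -4800 - 3 n$)
$- C{\left(\frac{W{\left(-2 \right)} + L{\left(-8,1 \right)}}{-63 - 153},-315 \right)} = - (-4800 - -945) = - (-4800 + 945) = \left(-1\right) \left(-3855\right) = 3855$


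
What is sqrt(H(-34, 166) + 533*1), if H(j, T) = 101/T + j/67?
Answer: sqrt(65943995178)/11122 ≈ 23.089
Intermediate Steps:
H(j, T) = 101/T + j/67 (H(j, T) = 101/T + j*(1/67) = 101/T + j/67)
sqrt(H(-34, 166) + 533*1) = sqrt((101/166 + (1/67)*(-34)) + 533*1) = sqrt((101*(1/166) - 34/67) + 533) = sqrt((101/166 - 34/67) + 533) = sqrt(1123/11122 + 533) = sqrt(5929149/11122) = sqrt(65943995178)/11122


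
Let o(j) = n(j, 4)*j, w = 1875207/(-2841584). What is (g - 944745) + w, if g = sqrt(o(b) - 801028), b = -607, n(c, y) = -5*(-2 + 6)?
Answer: -2684574151287/2841584 + 2*I*sqrt(197222) ≈ -9.4475e+5 + 888.19*I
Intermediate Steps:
n(c, y) = -20 (n(c, y) = -5*4 = -20)
w = -1875207/2841584 (w = 1875207*(-1/2841584) = -1875207/2841584 ≈ -0.65992)
o(j) = -20*j
g = 2*I*sqrt(197222) (g = sqrt(-20*(-607) - 801028) = sqrt(12140 - 801028) = sqrt(-788888) = 2*I*sqrt(197222) ≈ 888.19*I)
(g - 944745) + w = (2*I*sqrt(197222) - 944745) - 1875207/2841584 = (-944745 + 2*I*sqrt(197222)) - 1875207/2841584 = -2684574151287/2841584 + 2*I*sqrt(197222)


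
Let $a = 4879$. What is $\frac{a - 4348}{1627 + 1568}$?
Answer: $\frac{59}{355} \approx 0.1662$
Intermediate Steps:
$\frac{a - 4348}{1627 + 1568} = \frac{4879 - 4348}{1627 + 1568} = \frac{531}{3195} = 531 \cdot \frac{1}{3195} = \frac{59}{355}$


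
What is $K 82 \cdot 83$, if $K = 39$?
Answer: $265434$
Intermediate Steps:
$K 82 \cdot 83 = 39 \cdot 82 \cdot 83 = 3198 \cdot 83 = 265434$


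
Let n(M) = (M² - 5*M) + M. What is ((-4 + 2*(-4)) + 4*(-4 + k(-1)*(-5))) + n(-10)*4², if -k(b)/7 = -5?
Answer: 1512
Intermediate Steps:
k(b) = 35 (k(b) = -7*(-5) = 35)
n(M) = M² - 4*M
((-4 + 2*(-4)) + 4*(-4 + k(-1)*(-5))) + n(-10)*4² = ((-4 + 2*(-4)) + 4*(-4 + 35*(-5))) - 10*(-4 - 10)*4² = ((-4 - 8) + 4*(-4 - 175)) - 10*(-14)*16 = (-12 + 4*(-179)) + 140*16 = (-12 - 716) + 2240 = -728 + 2240 = 1512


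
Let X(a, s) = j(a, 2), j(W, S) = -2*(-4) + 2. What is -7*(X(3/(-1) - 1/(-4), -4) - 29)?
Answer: 133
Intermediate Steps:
j(W, S) = 10 (j(W, S) = 8 + 2 = 10)
X(a, s) = 10
-7*(X(3/(-1) - 1/(-4), -4) - 29) = -7*(10 - 29) = -7*(-19) = 133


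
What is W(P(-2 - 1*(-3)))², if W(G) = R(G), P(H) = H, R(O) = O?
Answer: 1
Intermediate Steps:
W(G) = G
W(P(-2 - 1*(-3)))² = (-2 - 1*(-3))² = (-2 + 3)² = 1² = 1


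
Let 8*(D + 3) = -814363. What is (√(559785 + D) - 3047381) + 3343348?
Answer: 295967 + √7327786/4 ≈ 2.9664e+5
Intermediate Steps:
D = -814387/8 (D = -3 + (⅛)*(-814363) = -3 - 814363/8 = -814387/8 ≈ -1.0180e+5)
(√(559785 + D) - 3047381) + 3343348 = (√(559785 - 814387/8) - 3047381) + 3343348 = (√(3663893/8) - 3047381) + 3343348 = (√7327786/4 - 3047381) + 3343348 = (-3047381 + √7327786/4) + 3343348 = 295967 + √7327786/4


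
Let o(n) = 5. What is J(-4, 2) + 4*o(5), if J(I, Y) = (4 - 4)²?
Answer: 20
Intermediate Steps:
J(I, Y) = 0 (J(I, Y) = 0² = 0)
J(-4, 2) + 4*o(5) = 0 + 4*5 = 0 + 20 = 20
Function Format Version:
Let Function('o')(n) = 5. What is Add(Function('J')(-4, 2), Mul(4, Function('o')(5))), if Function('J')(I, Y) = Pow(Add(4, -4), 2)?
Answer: 20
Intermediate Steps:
Function('J')(I, Y) = 0 (Function('J')(I, Y) = Pow(0, 2) = 0)
Add(Function('J')(-4, 2), Mul(4, Function('o')(5))) = Add(0, Mul(4, 5)) = Add(0, 20) = 20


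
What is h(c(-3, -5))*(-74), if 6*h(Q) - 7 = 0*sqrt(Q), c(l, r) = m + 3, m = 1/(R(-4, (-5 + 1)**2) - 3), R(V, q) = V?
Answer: -259/3 ≈ -86.333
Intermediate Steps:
m = -1/7 (m = 1/(-4 - 3) = 1/(-7) = -1/7 ≈ -0.14286)
c(l, r) = 20/7 (c(l, r) = -1/7 + 3 = 20/7)
h(Q) = 7/6 (h(Q) = 7/6 + (0*sqrt(Q))/6 = 7/6 + (1/6)*0 = 7/6 + 0 = 7/6)
h(c(-3, -5))*(-74) = (7/6)*(-74) = -259/3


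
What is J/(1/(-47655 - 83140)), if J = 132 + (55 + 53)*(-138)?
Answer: 1932103740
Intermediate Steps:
J = -14772 (J = 132 + 108*(-138) = 132 - 14904 = -14772)
J/(1/(-47655 - 83140)) = -14772/(1/(-47655 - 83140)) = -14772/(1/(-130795)) = -14772/(-1/130795) = -14772*(-130795) = 1932103740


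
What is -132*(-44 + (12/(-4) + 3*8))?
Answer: 3036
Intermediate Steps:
-132*(-44 + (12/(-4) + 3*8)) = -132*(-44 + (12*(-1/4) + 24)) = -132*(-44 + (-3 + 24)) = -132*(-44 + 21) = -132*(-23) = 3036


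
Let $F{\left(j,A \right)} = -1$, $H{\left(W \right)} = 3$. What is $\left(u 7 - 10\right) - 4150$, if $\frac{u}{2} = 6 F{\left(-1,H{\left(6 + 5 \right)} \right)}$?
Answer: $-4244$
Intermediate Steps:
$u = -12$ ($u = 2 \cdot 6 \left(-1\right) = 2 \left(-6\right) = -12$)
$\left(u 7 - 10\right) - 4150 = \left(\left(-12\right) 7 - 10\right) - 4150 = \left(-84 - 10\right) - 4150 = -94 - 4150 = -4244$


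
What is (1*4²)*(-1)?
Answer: -16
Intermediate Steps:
(1*4²)*(-1) = (1*16)*(-1) = 16*(-1) = -16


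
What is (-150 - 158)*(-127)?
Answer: 39116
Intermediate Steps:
(-150 - 158)*(-127) = -308*(-127) = 39116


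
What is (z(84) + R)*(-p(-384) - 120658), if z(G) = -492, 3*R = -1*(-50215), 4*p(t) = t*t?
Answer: -7677464758/3 ≈ -2.5592e+9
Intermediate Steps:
p(t) = t²/4 (p(t) = (t*t)/4 = t²/4)
R = 50215/3 (R = (-1*(-50215))/3 = (⅓)*50215 = 50215/3 ≈ 16738.)
(z(84) + R)*(-p(-384) - 120658) = (-492 + 50215/3)*(-(-384)²/4 - 120658) = 48739*(-147456/4 - 120658)/3 = 48739*(-1*36864 - 120658)/3 = 48739*(-36864 - 120658)/3 = (48739/3)*(-157522) = -7677464758/3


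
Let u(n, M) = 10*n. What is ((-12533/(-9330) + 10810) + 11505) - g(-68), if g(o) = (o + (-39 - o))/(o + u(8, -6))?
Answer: 416483611/18660 ≈ 22320.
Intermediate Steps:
g(o) = -39/(80 + o) (g(o) = (o + (-39 - o))/(o + 10*8) = -39/(o + 80) = -39/(80 + o))
((-12533/(-9330) + 10810) + 11505) - g(-68) = ((-12533/(-9330) + 10810) + 11505) - (-39)/(80 - 68) = ((-12533*(-1/9330) + 10810) + 11505) - (-39)/12 = ((12533/9330 + 10810) + 11505) - (-39)/12 = (100869833/9330 + 11505) - 1*(-13/4) = 208211483/9330 + 13/4 = 416483611/18660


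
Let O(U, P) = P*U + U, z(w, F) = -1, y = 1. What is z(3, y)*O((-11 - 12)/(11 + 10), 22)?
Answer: 529/21 ≈ 25.190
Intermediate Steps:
O(U, P) = U + P*U
z(3, y)*O((-11 - 12)/(11 + 10), 22) = -(-11 - 12)/(11 + 10)*(1 + 22) = -(-23/21)*23 = -(-23*1/21)*23 = -(-23)*23/21 = -1*(-529/21) = 529/21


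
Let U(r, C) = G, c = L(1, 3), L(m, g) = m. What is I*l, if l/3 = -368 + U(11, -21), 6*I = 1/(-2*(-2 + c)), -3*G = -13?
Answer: -1091/12 ≈ -90.917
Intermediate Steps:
c = 1
G = 13/3 (G = -⅓*(-13) = 13/3 ≈ 4.3333)
U(r, C) = 13/3
I = 1/12 (I = 1/(6*((-2*(-2 + 1)))) = 1/(6*((-2*(-1)))) = (⅙)/2 = (⅙)*(½) = 1/12 ≈ 0.083333)
l = -1091 (l = 3*(-368 + 13/3) = 3*(-1091/3) = -1091)
I*l = (1/12)*(-1091) = -1091/12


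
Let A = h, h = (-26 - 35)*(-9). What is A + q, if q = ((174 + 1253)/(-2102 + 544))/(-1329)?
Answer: 1136750945/2070582 ≈ 549.00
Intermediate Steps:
q = 1427/2070582 (q = (1427/(-1558))*(-1/1329) = (1427*(-1/1558))*(-1/1329) = -1427/1558*(-1/1329) = 1427/2070582 ≈ 0.00068918)
h = 549 (h = -61*(-9) = 549)
A = 549
A + q = 549 + 1427/2070582 = 1136750945/2070582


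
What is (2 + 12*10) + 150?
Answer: 272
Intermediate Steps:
(2 + 12*10) + 150 = (2 + 120) + 150 = 122 + 150 = 272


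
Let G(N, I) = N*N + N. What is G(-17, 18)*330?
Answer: 89760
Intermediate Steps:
G(N, I) = N + N**2 (G(N, I) = N**2 + N = N + N**2)
G(-17, 18)*330 = -17*(1 - 17)*330 = -17*(-16)*330 = 272*330 = 89760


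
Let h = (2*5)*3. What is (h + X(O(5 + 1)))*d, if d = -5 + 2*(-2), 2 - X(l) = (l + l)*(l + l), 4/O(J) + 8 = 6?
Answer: -144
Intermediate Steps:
O(J) = -2 (O(J) = 4/(-8 + 6) = 4/(-2) = 4*(-½) = -2)
X(l) = 2 - 4*l² (X(l) = 2 - (l + l)*(l + l) = 2 - 2*l*2*l = 2 - 4*l²)
h = 30 (h = 10*3 = 30)
d = -9 (d = -5 - 4 = -9)
(h + X(O(5 + 1)))*d = (30 + (2 - 4*(-2)²))*(-9) = (30 + (2 - 4*4))*(-9) = (30 + (2 - 16))*(-9) = (30 - 14)*(-9) = 16*(-9) = -144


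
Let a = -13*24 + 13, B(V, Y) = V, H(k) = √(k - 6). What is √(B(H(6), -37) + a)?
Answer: I*√299 ≈ 17.292*I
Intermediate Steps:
H(k) = √(-6 + k)
a = -299 (a = -312 + 13 = -299)
√(B(H(6), -37) + a) = √(√(-6 + 6) - 299) = √(√0 - 299) = √(0 - 299) = √(-299) = I*√299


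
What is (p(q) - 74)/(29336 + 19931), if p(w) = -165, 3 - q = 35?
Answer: -239/49267 ≈ -0.0048511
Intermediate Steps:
q = -32 (q = 3 - 1*35 = 3 - 35 = -32)
(p(q) - 74)/(29336 + 19931) = (-165 - 74)/(29336 + 19931) = -239/49267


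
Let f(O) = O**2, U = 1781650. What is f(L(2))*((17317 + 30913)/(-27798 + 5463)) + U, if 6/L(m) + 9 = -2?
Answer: 320997983098/180169 ≈ 1.7817e+6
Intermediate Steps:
L(m) = -6/11 (L(m) = 6/(-9 - 2) = 6/(-11) = 6*(-1/11) = -6/11)
f(L(2))*((17317 + 30913)/(-27798 + 5463)) + U = (-6/11)**2*((17317 + 30913)/(-27798 + 5463)) + 1781650 = 36*(48230/(-22335))/121 + 1781650 = 36*(48230*(-1/22335))/121 + 1781650 = (36/121)*(-9646/4467) + 1781650 = -115752/180169 + 1781650 = 320997983098/180169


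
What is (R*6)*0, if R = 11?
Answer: 0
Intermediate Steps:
(R*6)*0 = (11*6)*0 = 66*0 = 0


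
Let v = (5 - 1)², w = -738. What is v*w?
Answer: -11808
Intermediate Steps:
v = 16 (v = 4² = 16)
v*w = 16*(-738) = -11808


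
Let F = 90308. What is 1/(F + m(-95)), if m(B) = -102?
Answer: 1/90206 ≈ 1.1086e-5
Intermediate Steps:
1/(F + m(-95)) = 1/(90308 - 102) = 1/90206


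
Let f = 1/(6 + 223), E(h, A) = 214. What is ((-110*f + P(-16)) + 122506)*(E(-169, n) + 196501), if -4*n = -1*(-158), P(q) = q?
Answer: 5517875421500/229 ≈ 2.4096e+10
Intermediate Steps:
n = -79/2 (n = -(-1)*(-158)/4 = -¼*158 = -79/2 ≈ -39.500)
f = 1/229 ≈ 0.0043668
((-110*f + P(-16)) + 122506)*(E(-169, n) + 196501) = ((-110*1/229 - 16) + 122506)*(214 + 196501) = ((-110/229 - 16) + 122506)*196715 = (-3774/229 + 122506)*196715 = (28050100/229)*196715 = 5517875421500/229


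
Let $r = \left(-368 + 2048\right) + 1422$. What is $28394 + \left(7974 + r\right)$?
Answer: $39470$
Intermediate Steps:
$r = 3102$ ($r = 1680 + 1422 = 3102$)
$28394 + \left(7974 + r\right) = 28394 + \left(7974 + 3102\right) = 28394 + 11076 = 39470$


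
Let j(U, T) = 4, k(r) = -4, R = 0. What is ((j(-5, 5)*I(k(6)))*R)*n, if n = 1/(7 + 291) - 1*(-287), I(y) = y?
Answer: 0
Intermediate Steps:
n = 85527/298 (n = 1/298 + 287 = 85527/298 ≈ 287.00)
((j(-5, 5)*I(k(6)))*R)*n = ((4*(-4))*0)*(85527/298) = -16*0*(85527/298) = 0*(85527/298) = 0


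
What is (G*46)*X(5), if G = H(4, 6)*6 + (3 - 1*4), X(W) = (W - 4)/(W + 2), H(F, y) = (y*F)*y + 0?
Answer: 39698/7 ≈ 5671.1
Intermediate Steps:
H(F, y) = F*y**2 (H(F, y) = (F*y)*y + 0 = F*y**2 + 0 = F*y**2)
X(W) = (-4 + W)/(2 + W)
G = 863 (G = (4*6**2)*6 + (3 - 1*4) = (4*36)*6 + (3 - 4) = 144*6 - 1 = 864 - 1 = 863)
(G*46)*X(5) = (863*46)*((-4 + 5)/(2 + 5)) = 39698*(1/7) = 39698/7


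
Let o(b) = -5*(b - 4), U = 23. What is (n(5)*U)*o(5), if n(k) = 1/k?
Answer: -23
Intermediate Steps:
o(b) = 20 - 5*b (o(b) = -5*(-4 + b) = 20 - 5*b)
(n(5)*U)*o(5) = (23/5)*(20 - 5*5) = ((⅕)*23)*(20 - 25) = (23/5)*(-5) = -23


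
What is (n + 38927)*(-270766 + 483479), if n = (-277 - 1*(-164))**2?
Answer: 10996411248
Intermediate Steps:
n = 12769 (n = (-277 + 164)**2 = (-113)**2 = 12769)
(n + 38927)*(-270766 + 483479) = (12769 + 38927)*(-270766 + 483479) = 51696*212713 = 10996411248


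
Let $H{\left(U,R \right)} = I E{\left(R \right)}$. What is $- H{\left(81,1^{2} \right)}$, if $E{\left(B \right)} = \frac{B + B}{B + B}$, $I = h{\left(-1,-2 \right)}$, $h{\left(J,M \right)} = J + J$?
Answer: $2$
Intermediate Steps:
$h{\left(J,M \right)} = 2 J$
$I = -2$ ($I = 2 \left(-1\right) = -2$)
$E{\left(B \right)} = 1$ ($E{\left(B \right)} = \frac{2 B}{2 B} = 2 B \frac{1}{2 B} = 1$)
$H{\left(U,R \right)} = -2$ ($H{\left(U,R \right)} = \left(-2\right) 1 = -2$)
$- H{\left(81,1^{2} \right)} = \left(-1\right) \left(-2\right) = 2$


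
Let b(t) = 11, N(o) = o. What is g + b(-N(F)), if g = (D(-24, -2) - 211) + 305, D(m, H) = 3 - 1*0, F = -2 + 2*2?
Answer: 108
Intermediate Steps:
F = 2 (F = -2 + 4 = 2)
D(m, H) = 3 (D(m, H) = 3 + 0 = 3)
g = 97 (g = (3 - 211) + 305 = -208 + 305 = 97)
g + b(-N(F)) = 97 + 11 = 108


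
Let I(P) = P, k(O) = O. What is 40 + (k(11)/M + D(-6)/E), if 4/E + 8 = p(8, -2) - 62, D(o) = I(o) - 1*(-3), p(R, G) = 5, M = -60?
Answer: 2657/30 ≈ 88.567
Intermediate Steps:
D(o) = 3 + o (D(o) = o - 1*(-3) = o + 3 = 3 + o)
E = -4/65 (E = 4/(-8 + (5 - 62)) = 4/(-8 - 57) = 4/(-65) = 4*(-1/65) = -4/65 ≈ -0.061538)
40 + (k(11)/M + D(-6)/E) = 40 + (11/(-60) + (3 - 6)/(-4/65)) = 40 + (11*(-1/60) - 3*(-65/4)) = 40 + (-11/60 + 195/4) = 40 + 1457/30 = 2657/30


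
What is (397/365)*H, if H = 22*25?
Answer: 43670/73 ≈ 598.22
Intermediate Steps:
H = 550
(397/365)*H = (397/365)*550 = 43670/73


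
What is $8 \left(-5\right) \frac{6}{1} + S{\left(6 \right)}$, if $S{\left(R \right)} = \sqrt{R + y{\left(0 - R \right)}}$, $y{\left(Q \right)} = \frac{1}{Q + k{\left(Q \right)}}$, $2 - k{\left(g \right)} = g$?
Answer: $-240 + \frac{\sqrt{26}}{2} \approx -237.45$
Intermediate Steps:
$k{\left(g \right)} = 2 - g$
$y{\left(Q \right)} = \frac{1}{2}$ ($y{\left(Q \right)} = \frac{1}{Q - \left(-2 + Q\right)} = \frac{1}{2}$)
$S{\left(R \right)} = \sqrt{\frac{1}{2} + R}$ ($S{\left(R \right)} = \sqrt{R + \frac{1}{2}} = \sqrt{\frac{1}{2} + R}$)
$8 \left(-5\right) \frac{6}{1} + S{\left(6 \right)} = 8 \left(-5\right) \frac{6}{1} + \frac{\sqrt{2 + 4 \cdot 6}}{2} = - 40 \cdot 6 \cdot 1 + \frac{\sqrt{2 + 24}}{2} = \left(-40\right) 6 + \frac{\sqrt{26}}{2} = -240 + \frac{\sqrt{26}}{2}$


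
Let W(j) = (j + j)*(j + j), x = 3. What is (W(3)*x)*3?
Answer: 324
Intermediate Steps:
W(j) = 4*j**2 (W(j) = (2*j)*(2*j) = 4*j**2)
(W(3)*x)*3 = ((4*3**2)*3)*3 = ((4*9)*3)*3 = (36*3)*3 = 108*3 = 324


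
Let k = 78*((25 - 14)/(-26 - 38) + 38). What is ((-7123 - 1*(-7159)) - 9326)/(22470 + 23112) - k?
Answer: -2152052069/729312 ≈ -2950.8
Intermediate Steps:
k = 94419/32 (k = 78*(11/(-64) + 38) = 78*(11*(-1/64) + 38) = 78*(-11/64 + 38) = 78*(2421/64) = 94419/32 ≈ 2950.6)
((-7123 - 1*(-7159)) - 9326)/(22470 + 23112) - k = ((-7123 - 1*(-7159)) - 9326)/(22470 + 23112) - 1*94419/32 = ((-7123 + 7159) - 9326)/45582 - 94419/32 = (36 - 9326)*(1/45582) - 94419/32 = -9290*1/45582 - 94419/32 = -4645/22791 - 94419/32 = -2152052069/729312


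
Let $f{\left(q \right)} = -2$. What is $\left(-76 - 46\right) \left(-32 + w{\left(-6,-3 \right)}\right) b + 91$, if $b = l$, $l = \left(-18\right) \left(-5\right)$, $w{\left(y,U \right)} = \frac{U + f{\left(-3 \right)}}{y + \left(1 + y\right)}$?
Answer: $\frac{3811061}{11} \approx 3.4646 \cdot 10^{5}$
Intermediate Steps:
$w{\left(y,U \right)} = \frac{-2 + U}{1 + 2 y}$ ($w{\left(y,U \right)} = \frac{U - 2}{y + \left(1 + y\right)} = \frac{-2 + U}{1 + 2 y}$)
$l = 90$
$b = 90$
$\left(-76 - 46\right) \left(-32 + w{\left(-6,-3 \right)}\right) b + 91 = \left(-76 - 46\right) \left(-32 + \frac{-2 - 3}{1 + 2 \left(-6\right)}\right) 90 + 91 = - 122 \left(-32 + \frac{1}{1 - 12} \left(-5\right)\right) 90 + 91 = - 122 \left(-32 + \frac{1}{-11} \left(-5\right)\right) 90 + 91 = - 122 \left(-32 - - \frac{5}{11}\right) 90 + 91 = - 122 \left(-32 + \frac{5}{11}\right) 90 + 91 = \left(-122\right) \left(- \frac{347}{11}\right) 90 + 91 = \frac{42334}{11} \cdot 90 + 91 = \frac{3810060}{11} + 91 = \frac{3811061}{11}$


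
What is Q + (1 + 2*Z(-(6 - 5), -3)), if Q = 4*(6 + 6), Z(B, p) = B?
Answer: 47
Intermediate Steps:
Q = 48 (Q = 4*12 = 48)
Q + (1 + 2*Z(-(6 - 5), -3)) = 48 + (1 + 2*(-(6 - 5))) = 48 + (1 + 2*(-1*1)) = 48 + (1 + 2*(-1)) = 48 + (1 - 2) = 48 - 1 = 47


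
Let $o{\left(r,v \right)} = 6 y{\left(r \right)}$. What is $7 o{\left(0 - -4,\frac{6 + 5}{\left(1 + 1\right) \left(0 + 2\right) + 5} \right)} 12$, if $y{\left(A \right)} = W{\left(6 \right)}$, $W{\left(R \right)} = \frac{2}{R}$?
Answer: $168$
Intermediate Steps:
$y{\left(A \right)} = \frac{1}{3}$ ($y{\left(A \right)} = \frac{2}{6} = 2 \cdot \frac{1}{6} = \frac{1}{3}$)
$o{\left(r,v \right)} = 2$ ($o{\left(r,v \right)} = 6 \cdot \frac{1}{3} = 2$)
$7 o{\left(0 - -4,\frac{6 + 5}{\left(1 + 1\right) \left(0 + 2\right) + 5} \right)} 12 = 7 \cdot 2 \cdot 12 = 14 \cdot 12 = 168$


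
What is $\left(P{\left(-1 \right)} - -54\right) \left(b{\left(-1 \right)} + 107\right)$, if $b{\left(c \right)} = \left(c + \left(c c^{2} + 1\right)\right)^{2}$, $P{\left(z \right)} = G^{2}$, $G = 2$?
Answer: $6264$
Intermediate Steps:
$P{\left(z \right)} = 4$ ($P{\left(z \right)} = 2^{2} = 4$)
$b{\left(c \right)} = \left(1 + c + c^{3}\right)^{2}$ ($b{\left(c \right)} = \left(c + \left(c^{3} + 1\right)\right)^{2} = \left(c + \left(1 + c^{3}\right)\right)^{2} = \left(1 + c + c^{3}\right)^{2}$)
$\left(P{\left(-1 \right)} - -54\right) \left(b{\left(-1 \right)} + 107\right) = \left(4 - -54\right) \left(\left(1 - 1 + \left(-1\right)^{3}\right)^{2} + 107\right) = \left(4 + 54\right) \left(\left(1 - 1 - 1\right)^{2} + 107\right) = 58 \left(\left(-1\right)^{2} + 107\right) = 58 \left(1 + 107\right) = 58 \cdot 108 = 6264$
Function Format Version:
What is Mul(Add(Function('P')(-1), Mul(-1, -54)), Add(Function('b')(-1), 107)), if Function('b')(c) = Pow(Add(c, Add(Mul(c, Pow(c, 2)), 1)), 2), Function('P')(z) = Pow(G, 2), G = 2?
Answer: 6264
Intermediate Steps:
Function('P')(z) = 4 (Function('P')(z) = Pow(2, 2) = 4)
Function('b')(c) = Pow(Add(1, c, Pow(c, 3)), 2) (Function('b')(c) = Pow(Add(c, Add(Pow(c, 3), 1)), 2) = Pow(Add(c, Add(1, Pow(c, 3))), 2) = Pow(Add(1, c, Pow(c, 3)), 2))
Mul(Add(Function('P')(-1), Mul(-1, -54)), Add(Function('b')(-1), 107)) = Mul(Add(4, Mul(-1, -54)), Add(Pow(Add(1, -1, Pow(-1, 3)), 2), 107)) = Mul(Add(4, 54), Add(Pow(Add(1, -1, -1), 2), 107)) = Mul(58, Add(Pow(-1, 2), 107)) = Mul(58, Add(1, 107)) = Mul(58, 108) = 6264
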